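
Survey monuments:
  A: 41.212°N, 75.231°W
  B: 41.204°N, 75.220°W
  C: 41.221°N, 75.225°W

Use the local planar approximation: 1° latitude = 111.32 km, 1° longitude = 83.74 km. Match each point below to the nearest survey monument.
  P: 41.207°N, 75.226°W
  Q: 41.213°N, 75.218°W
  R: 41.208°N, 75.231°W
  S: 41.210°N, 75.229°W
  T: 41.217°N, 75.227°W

P→B; Q→B; R→A; S→A; T→C

P at 41.207°N, 75.226°W:
  A: √((0.005·111.32)² + (-0.005·83.74)²) = √(0.309804 + 0.175310) = 0.6965 km
  B: √((-0.003·111.32)² + (0.006·83.74)²) = √(0.111529 + 0.252446) = 0.6033 km
  C: √((0.014·111.32)² + (0.001·83.74)²) = √(2.428860 + 0.007012) = 1.5607 km
  → nearest: B (0.6033 km)
Q at 41.213°N, 75.218°W:
  A: √((-0.001·111.32)² + (-0.013·83.74)²) = √(0.012392 + 1.185094) = 1.0943 km
  B: √((-0.009·111.32)² + (-0.002·83.74)²) = √(1.003764 + 0.028050) = 1.0158 km
  C: √((0.008·111.32)² + (-0.007·83.74)²) = √(0.793097 + 0.343607) = 1.0662 km
  → nearest: B (1.0158 km)
R at 41.208°N, 75.231°W:
  A: √((0.004·111.32)² + (0.000·83.74)²) = √(0.198274 + 0.000000) = 0.4453 km
  B: √((-0.004·111.32)² + (0.011·83.74)²) = √(0.198274 + 0.848499) = 1.0231 km
  C: √((0.013·111.32)² + (0.006·83.74)²) = √(2.094272 + 0.252446) = 1.5319 km
  → nearest: A (0.4453 km)
S at 41.210°N, 75.229°W:
  A: √((0.002·111.32)² + (-0.002·83.74)²) = √(0.049569 + 0.028050) = 0.2786 km
  B: √((-0.006·111.32)² + (0.009·83.74)²) = √(0.446117 + 0.568003) = 1.0070 km
  C: √((0.011·111.32)² + (0.004·83.74)²) = √(1.499449 + 0.112198) = 1.2695 km
  → nearest: A (0.2786 km)
T at 41.217°N, 75.227°W:
  A: √((-0.005·111.32)² + (-0.004·83.74)²) = √(0.309804 + 0.112198) = 0.6496 km
  B: √((-0.013·111.32)² + (0.007·83.74)²) = √(2.094272 + 0.343607) = 1.5614 km
  C: √((0.004·111.32)² + (0.002·83.74)²) = √(0.198274 + 0.028050) = 0.4757 km
  → nearest: C (0.4757 km)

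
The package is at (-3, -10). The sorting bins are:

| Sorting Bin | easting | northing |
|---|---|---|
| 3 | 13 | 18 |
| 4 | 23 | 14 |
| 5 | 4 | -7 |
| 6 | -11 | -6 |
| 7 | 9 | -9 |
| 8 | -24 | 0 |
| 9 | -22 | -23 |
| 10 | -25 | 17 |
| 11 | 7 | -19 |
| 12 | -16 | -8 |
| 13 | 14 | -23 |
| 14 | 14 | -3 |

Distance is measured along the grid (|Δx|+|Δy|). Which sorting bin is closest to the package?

5

Distances from (-3, -10):
3: 44
4: 50
5: 10
6: 12
7: 13
8: 31
9: 32
10: 49
11: 19
12: 15
13: 30
14: 24
Minimum: 5 at 10.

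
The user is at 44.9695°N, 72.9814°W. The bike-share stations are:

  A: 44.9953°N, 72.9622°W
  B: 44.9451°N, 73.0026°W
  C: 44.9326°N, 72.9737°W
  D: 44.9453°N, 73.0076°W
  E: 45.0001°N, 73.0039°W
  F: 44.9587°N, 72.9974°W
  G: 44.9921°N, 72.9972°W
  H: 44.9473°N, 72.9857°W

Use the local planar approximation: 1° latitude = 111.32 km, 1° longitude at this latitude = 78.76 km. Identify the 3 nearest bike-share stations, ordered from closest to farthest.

Distances from 44.9695°N, 72.9814°W:
A: 3.2458 km
B: 3.1884 km
C: 4.1522 km
D: 3.3934 km
E: 3.8398 km
F: 1.7417 km
G: 2.8068 km
H: 2.4944 km
Sorted: F (1.7417 km) < H (2.4944 km) < G (2.8068 km) < B (3.1884 km) < A (3.2458 km) < …

F, H, G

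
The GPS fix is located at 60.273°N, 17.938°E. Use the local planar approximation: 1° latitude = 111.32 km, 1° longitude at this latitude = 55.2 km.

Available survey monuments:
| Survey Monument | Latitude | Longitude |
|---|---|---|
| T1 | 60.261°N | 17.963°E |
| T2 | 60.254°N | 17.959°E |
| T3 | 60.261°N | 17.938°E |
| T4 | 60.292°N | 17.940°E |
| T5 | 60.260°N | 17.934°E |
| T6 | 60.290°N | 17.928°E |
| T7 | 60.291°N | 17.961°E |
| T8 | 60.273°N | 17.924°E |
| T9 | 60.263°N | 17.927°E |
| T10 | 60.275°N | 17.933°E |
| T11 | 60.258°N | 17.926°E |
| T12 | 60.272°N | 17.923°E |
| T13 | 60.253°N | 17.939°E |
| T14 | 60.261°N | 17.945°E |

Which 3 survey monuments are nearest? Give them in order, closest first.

T10, T8, T12

Distances from 60.273°N, 17.938°E:
T1: √((-0.012·111.32)² + (0.025·55.2)²) = √(1.78447 + 1.90440) = 1.921 km
T2: √((-0.019·111.32)² + (0.021·55.2)²) = √(4.47356 + 1.34374) = 2.412 km
T3: √((-0.012·111.32)² + (0.000·55.2)²) = √(1.78447 + 0.00000) = 1.336 km
T4: √((0.019·111.32)² + (0.002·55.2)²) = √(4.47356 + 0.01219) = 2.118 km
T5: √((-0.013·111.32)² + (-0.004·55.2)²) = √(2.09427 + 0.04875) = 1.464 km
T6: √((0.017·111.32)² + (-0.010·55.2)²) = √(3.58133 + 0.30470) = 1.971 km
T7: √((0.018·111.32)² + (0.023·55.2)²) = √(4.01505 + 1.61188) = 2.372 km
T8: √((0.000·111.32)² + (-0.014·55.2)²) = √(0.00000 + 0.59722) = 0.773 km
T9: √((-0.010·111.32)² + (-0.011·55.2)²) = √(1.23921 + 0.36869) = 1.268 km
T10: √((0.002·111.32)² + (-0.005·55.2)²) = √(0.04957 + 0.07618) = 0.355 km
T11: √((-0.015·111.32)² + (-0.012·55.2)²) = √(2.78823 + 0.43877) = 1.796 km
T12: √((-0.001·111.32)² + (-0.015·55.2)²) = √(0.01239 + 0.68558) = 0.835 km
T13: √((-0.020·111.32)² + (0.001·55.2)²) = √(4.95686 + 0.00305) = 2.227 km
T14: √((-0.012·111.32)² + (0.007·55.2)²) = √(1.78447 + 0.14930) = 1.391 km
Sorted: T10 (0.355 km) < T8 (0.773 km) < T12 (0.835 km) < T9 (1.268 km) < T3 (1.336 km) < …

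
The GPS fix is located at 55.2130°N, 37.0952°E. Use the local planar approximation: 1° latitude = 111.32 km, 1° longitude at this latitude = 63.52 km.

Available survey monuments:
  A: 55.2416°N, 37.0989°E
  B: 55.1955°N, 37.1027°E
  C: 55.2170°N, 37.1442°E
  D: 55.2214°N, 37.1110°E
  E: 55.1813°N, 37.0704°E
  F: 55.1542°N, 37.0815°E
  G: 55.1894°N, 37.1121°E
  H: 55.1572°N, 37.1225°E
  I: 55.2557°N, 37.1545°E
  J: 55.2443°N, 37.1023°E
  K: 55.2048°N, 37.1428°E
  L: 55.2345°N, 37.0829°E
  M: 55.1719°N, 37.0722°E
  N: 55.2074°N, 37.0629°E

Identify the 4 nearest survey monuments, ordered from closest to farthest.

D, B, N, L

Distances from 55.2130°N, 37.0952°E:
A: √((0.0286·111.32)² + (0.0037·63.52)²) = √(10.136277 + 0.055236) = 3.1924 km
B: √((-0.0175·111.32)² + (0.0075·63.52)²) = √(3.795094 + 0.226957) = 2.0055 km
C: √((0.0040·111.32)² + (0.0490·63.52)²) = √(0.198274 + 9.687532) = 3.1442 km
D: √((0.0084·111.32)² + (0.0158·63.52)²) = √(0.874390 + 1.007245) = 1.3717 km
E: √((-0.0317·111.32)² + (-0.0248·63.52)²) = √(12.452740 + 2.481557) = 3.8645 km
F: √((-0.0588·111.32)² + (-0.0137·63.52)²) = √(42.845089 + 0.757290) = 6.6032 km
G: √((-0.0236·111.32)² + (0.0169·63.52)²) = √(6.901928 + 1.152376) = 2.8380 km
H: √((-0.0558·111.32)² + (0.0273·63.52)²) = √(38.584670 + 3.007089) = 6.4492 km
I: √((0.0427·111.32)² + (0.0593·63.52)²) = √(22.594469 + 14.188300) = 6.0649 km
J: √((0.0313·111.32)² + (0.0071·63.52)²) = √(12.140458 + 0.203394) = 3.5134 km
K: √((-0.0082·111.32)² + (0.0476·63.52)²) = √(0.833248 + 9.141867) = 3.1583 km
L: √((0.0215·111.32)² + (-0.0123·63.52)²) = √(5.728268 + 0.610423) = 2.5177 km
M: √((-0.0411·111.32)² + (-0.0230·63.52)²) = √(20.932931 + 2.134404) = 4.8028 km
N: √((-0.0056·111.32)² + (-0.0323·63.52)²) = √(0.388618 + 4.209456) = 2.1443 km
Sorted: D (1.3717 km) < B (2.0055 km) < N (2.1443 km) < L (2.5177 km) < G (2.8380 km) < C (3.1442 km) < …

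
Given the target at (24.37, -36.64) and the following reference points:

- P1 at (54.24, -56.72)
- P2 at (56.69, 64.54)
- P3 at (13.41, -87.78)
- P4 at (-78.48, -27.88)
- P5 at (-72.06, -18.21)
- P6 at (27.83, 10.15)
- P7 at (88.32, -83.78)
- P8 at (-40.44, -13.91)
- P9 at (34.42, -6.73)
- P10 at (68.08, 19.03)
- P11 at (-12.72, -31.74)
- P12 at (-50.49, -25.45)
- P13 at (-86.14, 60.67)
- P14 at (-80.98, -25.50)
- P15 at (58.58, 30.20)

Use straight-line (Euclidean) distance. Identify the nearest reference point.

Distances from (24.37, -36.64):
P1: 35.99
P2: 106.22
P3: 52.30
P4: 103.22
P5: 98.18
P6: 46.92
P7: 79.45
P8: 68.68
P9: 31.55
P10: 70.78
P11: 37.41
P12: 75.69
P13: 147.25
P14: 105.94
P15: 75.09
Minimum: P9 at 31.55.

P9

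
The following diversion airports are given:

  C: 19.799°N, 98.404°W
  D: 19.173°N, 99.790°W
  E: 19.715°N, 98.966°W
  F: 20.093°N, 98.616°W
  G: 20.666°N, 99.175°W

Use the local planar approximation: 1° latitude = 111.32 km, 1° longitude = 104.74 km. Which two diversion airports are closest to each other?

Pairwise distances:
C–F: 39.550 km
E–F: 55.808 km
C–E: 59.602 km
F–G: 86.584 km
D–E: 105.305 km
E–G: 108.105 km
C–G: 125.842 km
D–F: 160.028 km
C–D: 161.029 km
D–G: 178.247 km
Closest pair: C–F at 39.550 km.

C and F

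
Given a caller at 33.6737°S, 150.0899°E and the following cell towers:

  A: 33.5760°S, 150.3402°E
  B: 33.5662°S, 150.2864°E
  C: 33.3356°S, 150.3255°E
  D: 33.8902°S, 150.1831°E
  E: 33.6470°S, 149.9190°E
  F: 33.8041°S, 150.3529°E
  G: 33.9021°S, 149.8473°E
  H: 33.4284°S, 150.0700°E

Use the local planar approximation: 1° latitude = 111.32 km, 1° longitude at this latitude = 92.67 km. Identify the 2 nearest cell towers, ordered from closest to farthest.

Distances from 33.6737°S, 150.0899°E:
A: √((0.0977·111.32)² + (0.2503·92.67)²) = √(118.286593 + 538.021988) = 25.6185 km
B: √((0.1075·111.32)² + (0.1965·92.67)²) = √(143.206696 + 331.591535) = 21.7899 km
C: √((0.3381·111.32)² + (0.2356·92.67)²) = √(1416.565749 + 476.682160) = 43.5115 km
D: √((-0.2165·111.32)² + (0.0932·92.67)²) = √(580.847597 + 74.595074) = 25.6016 km
E: √((0.0267·111.32)² + (-0.1709·92.67)²) = √(8.834234 + 250.820166) = 16.1138 km
F: √((-0.1304·111.32)² + (0.2630·92.67)²) = √(210.717972 + 594.004620) = 28.3676 km
G: √((-0.2284·111.32)² + (-0.2426·92.67)²) = √(646.455440 + 505.428723) = 33.9394 km
H: √((0.2453·111.32)² + (-0.0199·92.67)²) = √(745.661108 + 3.400827) = 27.3690 km
Sorted: E (16.1138 km) < B (21.7899 km) < D (25.6016 km) < A (25.6185 km) < …

E, B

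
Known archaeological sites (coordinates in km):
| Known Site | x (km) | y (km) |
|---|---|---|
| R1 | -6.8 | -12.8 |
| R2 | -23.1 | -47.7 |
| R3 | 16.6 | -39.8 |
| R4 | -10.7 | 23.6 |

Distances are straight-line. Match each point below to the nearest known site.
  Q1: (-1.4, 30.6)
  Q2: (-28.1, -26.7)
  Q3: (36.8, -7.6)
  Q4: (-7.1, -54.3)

Q1→R4; Q2→R2; Q3→R3; Q4→R2

Q1 at (-1.4, 30.6):
  R1: √((-5.4)² + (-43.4)²) = √(29.160 + 1883.560) = 43.7 km
  R2: √((-21.7)² + (-78.3)²) = √(470.890 + 6130.890) = 81.3 km
  R3: √((18.0)² + (-70.4)²) = √(324.000 + 4956.160) = 72.7 km
  R4: √((-9.3)² + (-7.0)²) = √(86.490 + 49.000) = 11.6 km
  → nearest: R4 (11.6 km)
Q2 at (-28.1, -26.7):
  R1: √((21.3)² + (13.9)²) = √(453.690 + 193.210) = 25.4 km
  R2: √((5.0)² + (-21.0)²) = √(25.000 + 441.000) = 21.6 km
  R3: √((44.7)² + (-13.1)²) = √(1998.090 + 171.610) = 46.6 km
  R4: √((17.4)² + (50.3)²) = √(302.760 + 2530.090) = 53.2 km
  → nearest: R2 (21.6 km)
Q3 at (36.8, -7.6):
  R1: √((-43.6)² + (-5.2)²) = √(1900.960 + 27.040) = 43.9 km
  R2: √((-59.9)² + (-40.1)²) = √(3588.010 + 1608.010) = 72.1 km
  R3: √((-20.2)² + (-32.2)²) = √(408.040 + 1036.840) = 38.0 km
  R4: √((-47.5)² + (31.2)²) = √(2256.250 + 973.440) = 56.8 km
  → nearest: R3 (38.0 km)
Q4 at (-7.1, -54.3):
  R1: √((0.3)² + (41.5)²) = √(0.090 + 1722.250) = 41.5 km
  R2: √((-16.0)² + (6.6)²) = √(256.000 + 43.560) = 17.3 km
  R3: √((23.7)² + (14.5)²) = √(561.690 + 210.250) = 27.8 km
  R4: √((-3.6)² + (77.9)²) = √(12.960 + 6068.410) = 78.0 km
  → nearest: R2 (17.3 km)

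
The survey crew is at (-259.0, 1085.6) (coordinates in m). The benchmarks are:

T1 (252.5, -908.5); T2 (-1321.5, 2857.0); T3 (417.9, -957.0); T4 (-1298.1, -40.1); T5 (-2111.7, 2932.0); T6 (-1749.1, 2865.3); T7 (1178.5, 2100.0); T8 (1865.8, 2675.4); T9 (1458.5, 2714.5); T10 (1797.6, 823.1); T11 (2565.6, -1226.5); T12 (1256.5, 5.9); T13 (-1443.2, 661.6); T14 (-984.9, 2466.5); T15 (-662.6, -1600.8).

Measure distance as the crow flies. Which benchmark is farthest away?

T11

Distances from (-259.0, 1085.6):
T1: √((511.5)² + (-1994.1)²) = √(261632.250 + 3976434.810) = 2058.7 m
T2: √((-1062.5)² + (1771.4)²) = √(1128906.250 + 3137857.960) = 2065.6 m
T3: √((676.9)² + (-2042.6)²) = √(458193.610 + 4172214.760) = 2151.8 m
T4: √((-1039.1)² + (-1125.7)²) = √(1079728.810 + 1267200.490) = 1532.0 m
T5: √((-1852.7)² + (1846.4)²) = √(3432497.290 + 3409192.960) = 2615.7 m
T6: √((-1490.1)² + (1779.7)²) = √(2220398.010 + 3167332.090) = 2321.1 m
T7: √((1437.5)² + (1014.4)²) = √(2066406.250 + 1029007.360) = 1759.4 m
T8: √((2124.8)² + (1589.8)²) = √(4514775.040 + 2527464.040) = 2653.7 m
T9: √((1717.5)² + (1628.9)²) = √(2949806.250 + 2653315.210) = 2367.1 m
T10: √((2056.6)² + (-262.5)²) = √(4229603.560 + 68906.250) = 2073.3 m
T11: √((2824.6)² + (-2312.1)²) = √(7978365.160 + 5345806.410) = 3650.2 m
T12: √((1515.5)² + (-1079.7)²) = √(2296740.250 + 1165752.090) = 1860.8 m
T13: √((-1184.2)² + (-424.0)²) = √(1402329.640 + 179776.000) = 1257.8 m
T14: √((-725.9)² + (1380.9)²) = √(526930.810 + 1906884.810) = 1560.1 m
T15: √((-403.6)² + (-2686.4)²) = √(162892.960 + 7216744.960) = 2716.5 m
Maximum: T11 at 3650.2 m.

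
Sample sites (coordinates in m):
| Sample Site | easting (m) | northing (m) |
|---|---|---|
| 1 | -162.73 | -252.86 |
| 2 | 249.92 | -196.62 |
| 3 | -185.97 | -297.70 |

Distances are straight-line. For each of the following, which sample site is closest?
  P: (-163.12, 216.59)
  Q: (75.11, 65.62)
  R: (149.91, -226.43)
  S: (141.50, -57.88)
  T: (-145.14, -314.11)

P→1; Q→2; R→2; S→2; T→3

P at (-163.12, 216.59):
  1: √((0.39)² + (-469.45)²) = √(0.1521 + 220383.3025) = 469.45 m
  2: √((413.04)² + (-413.21)²) = √(170602.0416 + 170742.5041) = 584.25 m
  3: √((-22.85)² + (-514.29)²) = √(522.1225 + 264494.2041) = 514.80 m
  → nearest: 1 (469.45 m)
Q at (75.11, 65.62):
  1: √((-237.84)² + (-318.48)²) = √(56567.8656 + 101429.5104) = 397.49 m
  2: √((174.81)² + (-262.24)²) = √(30558.5361 + 68769.8176) = 315.16 m
  3: √((-261.08)² + (-363.32)²) = √(68162.7664 + 132001.4224) = 447.40 m
  → nearest: 2 (315.16 m)
R at (149.91, -226.43):
  1: √((-312.64)² + (-26.43)²) = √(97743.7696 + 698.5449) = 313.76 m
  2: √((100.01)² + (29.81)²) = √(10002.0001 + 888.6361) = 104.36 m
  3: √((-335.88)² + (-71.27)²) = √(112815.3744 + 5079.4129) = 343.36 m
  → nearest: 2 (104.36 m)
S at (141.50, -57.88):
  1: √((-304.23)² + (-194.98)²) = √(92555.8929 + 38017.2004) = 361.35 m
  2: √((108.42)² + (-138.74)²) = √(11754.8964 + 19248.7876) = 176.08 m
  3: √((-327.47)² + (-239.82)²) = √(107236.6009 + 57513.6324) = 405.89 m
  → nearest: 2 (176.08 m)
T at (-145.14, -314.11):
  1: √((-17.59)² + (61.25)²) = √(309.4081 + 3751.5625) = 63.73 m
  2: √((395.06)² + (117.49)²) = √(156072.4036 + 13803.9001) = 412.16 m
  3: √((-40.83)² + (16.41)²) = √(1667.0889 + 269.2881) = 44.00 m
  → nearest: 3 (44.00 m)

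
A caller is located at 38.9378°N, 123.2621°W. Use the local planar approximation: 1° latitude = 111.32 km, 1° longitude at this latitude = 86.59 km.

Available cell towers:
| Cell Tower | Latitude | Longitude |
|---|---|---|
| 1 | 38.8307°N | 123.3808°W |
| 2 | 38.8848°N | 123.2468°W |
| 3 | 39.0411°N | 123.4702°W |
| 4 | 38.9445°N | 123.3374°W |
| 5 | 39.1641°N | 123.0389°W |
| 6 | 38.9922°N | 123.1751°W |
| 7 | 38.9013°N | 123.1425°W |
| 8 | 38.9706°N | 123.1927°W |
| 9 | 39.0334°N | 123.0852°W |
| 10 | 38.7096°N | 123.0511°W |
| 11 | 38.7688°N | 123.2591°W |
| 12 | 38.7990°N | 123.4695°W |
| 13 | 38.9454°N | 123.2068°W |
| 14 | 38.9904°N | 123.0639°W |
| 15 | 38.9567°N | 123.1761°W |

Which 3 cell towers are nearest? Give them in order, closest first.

Distances from 38.9378°N, 123.2621°W:
1: 15.7412 km
2: 6.0469 km
3: 21.3760 km
4: 6.5627 km
5: 31.7514 km
6: 9.6656 km
7: 11.1247 km
8: 7.0317 km
9: 18.6518 km
10: 31.2911 km
11: 18.8149 km
12: 23.6909 km
13: 4.8626 km
14: 18.1335 km
15: 7.7383 km
Sorted: 13 (4.8626 km) < 2 (6.0469 km) < 4 (6.5627 km) < 8 (7.0317 km) < 15 (7.7383 km) < …

13, 2, 4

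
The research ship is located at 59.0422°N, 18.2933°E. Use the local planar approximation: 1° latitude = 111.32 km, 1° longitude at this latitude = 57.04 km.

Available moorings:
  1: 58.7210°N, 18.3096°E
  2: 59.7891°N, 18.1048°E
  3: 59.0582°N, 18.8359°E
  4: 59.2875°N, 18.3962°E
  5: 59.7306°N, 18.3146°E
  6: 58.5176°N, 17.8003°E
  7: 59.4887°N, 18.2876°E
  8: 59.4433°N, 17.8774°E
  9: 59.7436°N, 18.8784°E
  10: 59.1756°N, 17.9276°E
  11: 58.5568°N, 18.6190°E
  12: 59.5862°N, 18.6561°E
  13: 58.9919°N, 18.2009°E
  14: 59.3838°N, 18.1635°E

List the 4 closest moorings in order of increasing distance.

13, 10, 4, 3

Distances from 59.0422°N, 18.2933°E:
1: 35.7681 km
2: 83.8372 km
3: 31.0011 km
4: 27.9305 km
5: 76.6423 km
6: 64.8163 km
7: 49.7054 km
8: 50.5613 km
9: 84.9134 km
10: 25.6056 km
11: 57.1392 km
12: 63.9963 km
13: 7.6897 km
14: 38.7410 km
Sorted: 13 (7.6897 km) < 10 (25.6056 km) < 4 (27.9305 km) < 3 (31.0011 km) < 1 (35.7681 km) < 14 (38.7410 km) < …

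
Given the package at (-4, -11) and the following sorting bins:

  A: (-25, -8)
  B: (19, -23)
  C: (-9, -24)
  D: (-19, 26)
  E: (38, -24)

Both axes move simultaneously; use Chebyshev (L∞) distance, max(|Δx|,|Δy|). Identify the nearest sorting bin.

C

Distances from (-4, -11):
A: max(|-21|, |3|) = 21
B: max(|23|, |-12|) = 23
C: max(|-5|, |-13|) = 13
D: max(|-15|, |37|) = 37
E: max(|42|, |-13|) = 42
Minimum: C at 13.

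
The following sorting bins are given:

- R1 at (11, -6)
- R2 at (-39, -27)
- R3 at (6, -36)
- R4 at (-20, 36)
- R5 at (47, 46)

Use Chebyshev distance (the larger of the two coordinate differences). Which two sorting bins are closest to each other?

Pairwise distances:
R1–R2: 50
R1–R3: 30
R1–R4: 42
R1–R5: 52
R2–R3: 45
R2–R4: 63
R2–R5: 86
R3–R4: 72
R3–R5: 82
R4–R5: 67
Closest pair: R1–R3 at 30.

R1 and R3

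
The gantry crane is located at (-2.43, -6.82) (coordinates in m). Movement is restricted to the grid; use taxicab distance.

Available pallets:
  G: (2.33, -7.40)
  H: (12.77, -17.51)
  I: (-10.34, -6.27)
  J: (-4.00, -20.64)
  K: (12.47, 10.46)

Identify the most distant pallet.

K

Distances from (-2.43, -6.82):
G: 5.34 m
H: 25.89 m
I: 8.46 m
J: 15.39 m
K: 32.18 m
Maximum: K at 32.18 m.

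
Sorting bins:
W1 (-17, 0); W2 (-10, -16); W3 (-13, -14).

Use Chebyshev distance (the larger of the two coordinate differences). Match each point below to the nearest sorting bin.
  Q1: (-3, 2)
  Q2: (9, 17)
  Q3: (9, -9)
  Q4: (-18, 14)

Q1→W1; Q2→W1; Q3→W2; Q4→W1

Q1 at (-3, 2):
  W1: 14
  W2: 18
  W3: 16
  → nearest: W1 (14)
Q2 at (9, 17):
  W1: 26
  W2: 33
  W3: 31
  → nearest: W1 (26)
Q3 at (9, -9):
  W1: 26
  W2: 19
  W3: 22
  → nearest: W2 (19)
Q4 at (-18, 14):
  W1: 14
  W2: 30
  W3: 28
  → nearest: W1 (14)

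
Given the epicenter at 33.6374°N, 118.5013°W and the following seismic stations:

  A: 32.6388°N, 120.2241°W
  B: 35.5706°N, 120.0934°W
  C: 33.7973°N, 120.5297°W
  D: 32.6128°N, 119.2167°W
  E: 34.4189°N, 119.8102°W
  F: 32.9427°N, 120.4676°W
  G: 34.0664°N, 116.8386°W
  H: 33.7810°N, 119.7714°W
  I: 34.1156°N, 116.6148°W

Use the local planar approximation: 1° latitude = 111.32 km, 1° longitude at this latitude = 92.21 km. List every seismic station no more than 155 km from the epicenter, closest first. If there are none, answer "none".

Distances from 33.6374°N, 118.5013°W:
A: √((-0.9986·111.32)² + (-1.7228·92.21)²) = √(12357.468690 + 25236.305156) = 193.8911 km
B: √((1.9332·111.32)² + (-1.5921·92.21)²) = √(46312.685864 + 21552.454094) = 260.5094 km
C: √((0.1599·111.32)² + (-2.0284·92.21)²) = √(316.842421 + 34983.499239) = 187.8839 km
D: √((-1.0246·111.32)² + (-0.7154·92.21)²) = √(13009.335035 + 4351.649575) = 131.7611 km
E: √((0.7815·111.32)² + (-1.3089·92.21)²) = √(7568.404932 + 14566.961737) = 148.7796 km
F: √((-0.6947·111.32)² + (-1.9663·92.21)²) = √(5980.548175 + 32874.230997) = 197.1162 km
G: √((0.4290·111.32)² + (1.6627·92.21)²) = √(2280.662279 + 23506.276351) = 160.5831 km
H: √((0.1436·111.32)² + (-1.2701·92.21)²) = √(255.537873 + 13716.138952) = 118.2018 km
I: √((0.4782·111.32)² + (1.8865·92.21)²) = √(2833.776137 + 30260.051521) = 181.9171 km
Threshold 155 km: H (118.2018 km), D (131.7611 km), E (148.7796 km) are within range.

H, D, E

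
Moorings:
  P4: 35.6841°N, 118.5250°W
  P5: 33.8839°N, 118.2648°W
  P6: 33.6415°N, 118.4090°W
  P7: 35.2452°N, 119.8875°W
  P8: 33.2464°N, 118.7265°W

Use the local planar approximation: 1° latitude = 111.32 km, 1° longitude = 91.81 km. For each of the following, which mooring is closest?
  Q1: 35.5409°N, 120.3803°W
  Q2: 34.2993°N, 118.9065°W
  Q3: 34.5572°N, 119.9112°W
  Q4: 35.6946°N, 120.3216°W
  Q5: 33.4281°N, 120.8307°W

Q1 at 35.5409°N, 120.3803°W:
  P4: √((0.1432·111.32)² + (1.8553·91.81)²) = √(254.116246 + 29014.043907) = 171.0794 km
  P5: √((-1.6570·111.32)² + (2.1155·91.81)²) = √(34024.473388 + 37722.983541) = 267.8572 km
  P6: √((-1.8994·111.32)² + (1.9713·91.81)²) = √(44707.384440 + 32755.589409) = 278.3217 km
  P7: √((-0.2957·111.32)² + (0.4928·91.81)²) = √(1083.550219 + 2047.016640) = 55.9515 km
  P8: √((-2.2945·111.32)² + (1.6538·91.81)²) = √(65241.286956 + 23053.982012) = 297.1452 km
  → nearest: P7 (55.9515 km)
Q2 at 34.2993°N, 118.9065°W:
  P4: √((1.3848·111.32)² + (0.3815·91.81)²) = √(23764.052604 + 1226.786701) = 158.0849 km
  P5: √((-0.4154·111.32)² + (0.6417·91.81)²) = √(2138.352899 + 3470.915600) = 74.8950 km
  P6: √((-0.6578·111.32)² + (0.4975·91.81)²) = √(5362.090426 + 2086.249016) = 86.3038 km
  P7: √((0.9459·111.32)² + (-0.9810·91.81)²) = √(11087.582039 + 8111.814105) = 138.5619 km
  P8: √((-1.0529·111.32)² + (0.1800·91.81)²) = √(13737.909361 + 273.102066) = 118.3681 km
  → nearest: P5 (74.8950 km)
Q3 at 34.5572°N, 119.9112°W:
  P4: √((1.1269·111.32)² + (1.3862·91.81)²) = √(15736.826369 + 16196.894889) = 178.7001 km
  P5: √((-0.6733·111.32)² + (1.6464·91.81)²) = √(5617.765727 + 22848.131499) = 168.7184 km
  P6: √((-0.9157·111.32)² + (1.5022·91.81)²) = √(10390.891827 + 19021.093924) = 171.4992 km
  P7: √((0.6880·111.32)² + (0.0237·91.81)²) = √(5865.746252 + 4.734528) = 76.6191 km
  P8: √((-1.3108·111.32)² + (1.1847·91.81)²) = √(21292.137434 + 11830.327072) = 181.9958 km
  → nearest: P7 (76.6191 km)
Q4 at 35.6946°N, 120.3216°W:
  P4: √((-0.0105·111.32)² + (1.7966·91.81)²) = √(1.366234 + 27207.132113) = 164.9500 km
  P5: √((-1.8107·111.32)² + (2.0568·91.81)²) = √(40629.305478 + 35658.584712) = 276.2026 km
  P6: √((-2.0531·111.32)² + (1.9126·91.81)²) = √(52235.601654 + 30833.887085) = 288.2178 km
  P7: √((-0.4494·111.32)² + (0.4341·91.81)²) = √(2502.721540 + 1588.398786) = 63.9619 km
  P8: √((-2.4482·111.32)² + (1.5951·91.81)²) = √(74274.576211 + 21446.469285) = 309.3882 km
  → nearest: P7 (63.9619 km)
Q5 at 33.4281°N, 120.8307°W:
  P4: √((2.2560·111.32)² + (2.3057·91.81)²) = √(63070.254862 + 44811.096805) = 328.4530 km
  P5: √((0.4558·111.32)² + (2.5659·91.81)²) = √(2574.512691 + 55495.712076) = 240.9776 km
  P6: √((0.2134·111.32)² + (2.4217·91.81)²) = √(564.332712 + 49433.420070) = 223.6018 km
  P7: √((1.8171·111.32)² + (0.9432·91.81)²) = √(40917.025249 + 7498.727278) = 220.0358 km
  P8: √((-0.1817·111.32)² + (2.1042·91.81)²) = √(409.125218 + 37321.063192) = 194.2426 km
  → nearest: P8 (194.2426 km)

Q1→P7; Q2→P5; Q3→P7; Q4→P7; Q5→P8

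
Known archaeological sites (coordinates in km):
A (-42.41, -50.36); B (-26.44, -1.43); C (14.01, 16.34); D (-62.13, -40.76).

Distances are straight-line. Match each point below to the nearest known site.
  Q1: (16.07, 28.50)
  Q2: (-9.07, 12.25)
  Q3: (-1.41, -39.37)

Q1 at (16.07, 28.50):
  A: 98.18 km
  B: 51.99 km
  C: 12.33 km
  D: 104.46 km
  → nearest: C (12.33 km)
Q2 at (-9.07, 12.25):
  A: 70.93 km
  B: 22.11 km
  C: 23.44 km
  D: 75.00 km
  → nearest: B (22.11 km)
Q3 at (-1.41, -39.37):
  A: 42.45 km
  B: 45.45 km
  C: 57.80 km
  D: 60.74 km
  → nearest: A (42.45 km)

Q1→C; Q2→B; Q3→A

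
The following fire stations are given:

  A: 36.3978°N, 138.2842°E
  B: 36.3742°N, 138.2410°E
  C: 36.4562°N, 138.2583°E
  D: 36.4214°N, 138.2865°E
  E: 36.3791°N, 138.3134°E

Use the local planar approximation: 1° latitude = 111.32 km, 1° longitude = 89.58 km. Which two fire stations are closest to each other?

A and D

Pairwise distances:
A–B: 4.6774 km
A–C: 6.9027 km
A–D: 2.6352 km
A–E: 3.3430 km
B–C: 9.2589 km
B–D: 6.6499 km
B–E: 6.5085 km
C–D: 4.6248 km
C–E: 9.9008 km
D–E: 5.2896 km
Closest pair: A–D at 2.6352 km.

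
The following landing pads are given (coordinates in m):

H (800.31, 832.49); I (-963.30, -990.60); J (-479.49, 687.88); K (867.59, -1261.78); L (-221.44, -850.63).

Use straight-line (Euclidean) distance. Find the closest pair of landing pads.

Pairwise distances:
I–L: √((741.86)² + (139.97)²) = √(550356.2596 + 19591.6009) = 754.95 m
K–L: √((-1089.03)² + (411.15)²) = √(1185986.3409 + 169044.3225) = 1164.06 m
H–J: √((-1279.80)² + (-144.61)²) = √(1637888.0400 + 20912.0521) = 1287.94 m
J–L: √((258.05)² + (-1538.51)²) = √(66589.8025 + 2367013.0201) = 1560.00 m
I–J: √((483.81)² + (1678.48)²) = √(234072.1161 + 2817295.1104) = 1746.82 m
I–K: √((1830.89)² + (-271.18)²) = √(3352158.1921 + 73538.5924) = 1850.86 m
H–L: √((-1021.75)² + (-1683.12)²) = √(1043973.0625 + 2832892.9344) = 1968.98 m
H–K: √((67.28)² + (-2094.27)²) = √(4526.5984 + 4385966.8329) = 2095.35 m
J–K: √((1347.08)² + (-1949.66)²) = √(1814624.5264 + 3801174.1156) = 2369.77 m
H–I: √((-1763.61)² + (-1823.09)²) = √(3110320.2321 + 3323657.1481) = 2536.53 m
Closest pair: I–L at 754.95 m.

I and L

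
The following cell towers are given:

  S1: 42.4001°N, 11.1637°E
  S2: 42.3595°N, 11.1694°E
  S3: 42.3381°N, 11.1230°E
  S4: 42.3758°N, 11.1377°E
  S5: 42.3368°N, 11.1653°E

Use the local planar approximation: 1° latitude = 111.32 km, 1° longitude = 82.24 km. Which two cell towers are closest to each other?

Pairwise distances:
S1–S2: √((-0.0406·111.32)² + (0.0057·82.24)²) = √(20.426712 + 0.219743) = 4.5438 km
S1–S3: √((-0.0620·111.32)² + (-0.0407·82.24)²) = √(47.635395 + 11.203534) = 7.6707 km
S1–S4: √((-0.0243·111.32)² + (-0.0260·82.24)²) = √(7.317436 + 4.572070) = 3.4481 km
S1–S5: √((-0.0633·111.32)² + (0.0016·82.24)²) = √(49.653951 + 0.017314) = 7.0478 km
S2–S3: √((-0.0214·111.32)² + (-0.0464·82.24)²) = √(5.675106 + 14.561368) = 4.4985 km
S2–S4: √((0.0163·111.32)² + (-0.0317·82.24)²) = √(3.292468 + 6.796491) = 3.1763 km
S2–S5: √((-0.0227·111.32)² + (-0.0041·82.24)²) = √(6.385547 + 0.113693) = 2.5494 km
S3–S4: √((0.0377·111.32)² + (0.0147·82.24)²) = √(17.612828 + 1.461507) = 4.3674 km
S3–S5: √((-0.0013·111.32)² + (0.0423·82.24)²) = √(0.020943 + 12.101715) = 3.4818 km
S4–S5: √((-0.0390·111.32)² + (0.0276·82.24)²) = √(18.848449 + 5.152101) = 4.8990 km
Closest pair: S2–S5 at 2.5494 km.

S2 and S5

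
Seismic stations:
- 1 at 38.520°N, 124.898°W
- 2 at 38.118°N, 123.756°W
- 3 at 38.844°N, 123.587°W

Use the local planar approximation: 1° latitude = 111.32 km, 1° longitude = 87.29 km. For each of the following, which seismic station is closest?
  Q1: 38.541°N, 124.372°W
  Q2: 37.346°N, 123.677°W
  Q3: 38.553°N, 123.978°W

Q1→1; Q2→2; Q3→3

Q1 at 38.541°N, 124.372°W:
  1: √((-0.021·111.32)² + (-0.526·87.29)²) = √(5.46493 + 2108.14498) = 45.974 km
  2: √((-0.423·111.32)² + (0.616·87.29)²) = √(2217.31365 + 2891.28173) = 71.474 km
  3: √((0.303·111.32)² + (0.785·87.29)²) = √(1137.71020 + 4695.35356) = 76.374 km
  → nearest: 1 (45.974 km)
Q2 at 37.346°N, 123.677°W:
  1: √((1.174·111.32)² + (-1.221·87.29)²) = √(17079.79246 + 11359.52875) = 168.640 km
  2: √((0.772·111.32)² + (-0.079·87.29)²) = √(7385.51860 + 47.55357) = 86.215 km
  3: √((1.498·111.32)² + (0.090·87.29)²) = √(27808.01711 + 61.71831) = 166.942 km
  → nearest: 2 (86.215 km)
Q3 at 38.553°N, 123.978°W:
  1: √((-0.033·111.32)² + (-0.920·87.29)²) = √(13.49504 + 6449.18213) = 80.391 km
  2: √((-0.435·111.32)² + (0.222·87.29)²) = √(2344.90315 + 375.52161) = 52.158 km
  3: √((0.291·111.32)² + (0.391·87.29)²) = √(1049.37901 + 1164.88352) = 47.056 km
  → nearest: 3 (47.056 km)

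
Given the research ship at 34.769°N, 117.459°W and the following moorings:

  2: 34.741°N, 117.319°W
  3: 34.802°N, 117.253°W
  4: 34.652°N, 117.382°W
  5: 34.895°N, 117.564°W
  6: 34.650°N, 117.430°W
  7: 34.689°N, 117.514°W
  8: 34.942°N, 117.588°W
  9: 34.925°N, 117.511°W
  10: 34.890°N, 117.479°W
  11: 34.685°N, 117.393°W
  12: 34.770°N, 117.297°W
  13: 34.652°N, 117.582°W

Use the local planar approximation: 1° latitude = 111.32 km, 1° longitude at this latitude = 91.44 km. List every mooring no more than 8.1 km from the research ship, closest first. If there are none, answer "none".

Distances from 34.769°N, 117.459°W:
2: √((-0.028·111.32)² + (0.140·91.44)²) = √(9.71544 + 163.88096) = 13.176 km
3: √((0.033·111.32)² + (0.206·91.44)²) = √(13.49504 + 354.81901) = 19.192 km
4: √((-0.117·111.32)² + (0.077·91.44)²) = √(169.63604 + 49.57399) = 14.806 km
5: √((0.126·111.32)² + (-0.105·91.44)²) = √(196.73765 + 92.18304) = 16.998 km
6: √((-0.119·111.32)² + (0.029·91.44)²) = √(175.48513 + 7.03183) = 13.510 km
7: √((-0.080·111.32)² + (-0.055·91.44)²) = √(79.30971 + 25.29285) = 10.228 km
8: √((0.173·111.32)² + (-0.129·91.44)²) = √(370.88443 + 139.13995) = 22.584 km
9: √((0.156·111.32)² + (-0.052·91.44)²) = √(301.57518 + 22.60888) = 18.005 km
10: √((0.121·111.32)² + (-0.020·91.44)²) = √(181.43336 + 3.34451) = 13.593 km
11: √((-0.084·111.32)² + (0.066·91.44)²) = √(87.43896 + 36.42171) = 11.129 km
12: √((0.001·111.32)² + (0.162·91.44)²) = √(0.01239 + 219.43326) = 14.814 km
13: √((-0.117·111.32)² + (-0.123·91.44)²) = √(169.63604 + 126.49771) = 17.209 km
Threshold 8.1 km: none within range.

none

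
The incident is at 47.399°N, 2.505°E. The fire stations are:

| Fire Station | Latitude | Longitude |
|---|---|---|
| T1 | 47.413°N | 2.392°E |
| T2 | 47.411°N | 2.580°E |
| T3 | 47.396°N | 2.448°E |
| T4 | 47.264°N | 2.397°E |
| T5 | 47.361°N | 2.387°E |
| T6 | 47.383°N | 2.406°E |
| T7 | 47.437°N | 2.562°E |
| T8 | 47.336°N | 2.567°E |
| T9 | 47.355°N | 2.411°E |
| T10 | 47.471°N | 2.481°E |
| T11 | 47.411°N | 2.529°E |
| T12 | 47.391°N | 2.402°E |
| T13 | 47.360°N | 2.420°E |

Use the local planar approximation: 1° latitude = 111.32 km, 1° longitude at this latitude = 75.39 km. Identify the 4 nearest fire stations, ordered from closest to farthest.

T11, T3, T2, T7

Distances from 47.399°N, 2.505°E:
T1: √((0.014·111.32)² + (-0.113·75.39)²) = √(2.42886 + 72.57455) = 8.660 km
T2: √((0.012·111.32)² + (0.075·75.39)²) = √(1.78447 + 31.97054) = 5.810 km
T3: √((-0.003·111.32)² + (-0.057·75.39)²) = √(0.11153 + 18.46619) = 4.310 km
T4: √((-0.135·111.32)² + (-0.108·75.39)²) = √(225.84680 + 66.29412) = 17.092 km
T5: √((-0.038·111.32)² + (-0.118·75.39)²) = √(17.89425 + 79.13917) = 9.851 km
T6: √((-0.016·111.32)² + (-0.099·75.39)²) = √(3.17239 + 55.70547) = 7.673 km
T7: √((0.038·111.32)² + (0.057·75.39)²) = √(17.89425 + 18.46619) = 6.030 km
T8: √((-0.063·111.32)² + (0.062·75.39)²) = √(49.18441 + 21.84796) = 8.428 km
T9: √((-0.044·111.32)² + (-0.094·75.39)²) = √(23.99119 + 50.22075) = 8.615 km
T10: √((0.072·111.32)² + (-0.024·75.39)²) = √(64.24087 + 3.27378) = 8.217 km
T11: √((0.012·111.32)² + (0.024·75.39)²) = √(1.78447 + 3.27378) = 2.249 km
T12: √((-0.008·111.32)² + (-0.103·75.39)²) = √(0.79310 + 60.29787) = 7.816 km
T13: √((-0.039·111.32)² + (-0.085·75.39)²) = √(18.84845 + 41.06439) = 7.740 km
Sorted: T11 (2.249 km) < T3 (4.310 km) < T2 (5.810 km) < T7 (6.030 km) < T6 (7.673 km) < T13 (7.740 km) < …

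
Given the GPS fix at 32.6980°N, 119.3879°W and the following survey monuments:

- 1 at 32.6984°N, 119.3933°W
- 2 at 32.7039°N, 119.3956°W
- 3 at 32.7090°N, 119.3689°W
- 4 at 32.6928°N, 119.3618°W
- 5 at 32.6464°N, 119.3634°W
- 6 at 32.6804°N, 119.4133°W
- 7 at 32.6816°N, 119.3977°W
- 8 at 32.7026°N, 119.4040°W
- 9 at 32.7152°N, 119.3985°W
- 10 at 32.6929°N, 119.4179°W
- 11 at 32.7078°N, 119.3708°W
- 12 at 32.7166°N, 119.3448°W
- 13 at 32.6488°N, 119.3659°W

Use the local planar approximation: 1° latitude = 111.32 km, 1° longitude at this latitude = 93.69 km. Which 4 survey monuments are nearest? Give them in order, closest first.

1, 2, 8, 11

Distances from 32.6980°N, 119.3879°W:
1: 0.5079 km
2: 0.9756 km
3: 2.1606 km
4: 2.5129 km
5: 6.1858 km
6: 3.0825 km
7: 2.0435 km
8: 1.5930 km
9: 2.1569 km
10: 2.8675 km
11: 1.9383 km
12: 4.5379 km
13: 5.8520 km
Sorted: 1 (0.5079 km) < 2 (0.9756 km) < 8 (1.5930 km) < 11 (1.9383 km) < 7 (2.0435 km) < 9 (2.1569 km) < …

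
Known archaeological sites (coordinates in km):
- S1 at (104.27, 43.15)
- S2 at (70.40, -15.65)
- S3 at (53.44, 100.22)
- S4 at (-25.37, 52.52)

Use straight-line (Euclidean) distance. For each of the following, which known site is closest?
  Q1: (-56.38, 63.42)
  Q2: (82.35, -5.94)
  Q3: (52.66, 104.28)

Q1→S4; Q2→S2; Q3→S3

Q1 at (-56.38, 63.42):
  S1: √((160.65)² + (-20.27)²) = √(25808.4225 + 410.8729) = 161.92 km
  S2: √((126.78)² + (-79.07)²) = √(16073.1684 + 6252.0649) = 149.42 km
  S3: √((109.82)² + (36.80)²) = √(12060.4324 + 1354.2400) = 115.82 km
  S4: √((31.01)² + (-10.90)²) = √(961.6201 + 118.8100) = 32.87 km
  → nearest: S4 (32.87 km)
Q2 at (82.35, -5.94):
  S1: √((21.92)² + (49.09)²) = √(480.4864 + 2409.8281) = 53.76 km
  S2: √((-11.95)² + (-9.71)²) = √(142.8025 + 94.2841) = 15.40 km
  S3: √((-28.91)² + (106.16)²) = √(835.7881 + 11269.9456) = 110.03 km
  S4: √((-107.72)² + (58.46)²) = √(11603.5984 + 3417.5716) = 122.56 km
  → nearest: S2 (15.40 km)
Q3 at (52.66, 104.28):
  S1: √((51.61)² + (-61.13)²) = √(2663.5921 + 3736.8769) = 80.00 km
  S2: √((17.74)² + (-119.93)²) = √(314.7076 + 14383.2049) = 121.23 km
  S3: √((0.78)² + (-4.06)²) = √(0.6084 + 16.4836) = 4.13 km
  S4: √((-78.03)² + (-51.76)²) = √(6088.6809 + 2679.0976) = 93.64 km
  → nearest: S3 (4.13 km)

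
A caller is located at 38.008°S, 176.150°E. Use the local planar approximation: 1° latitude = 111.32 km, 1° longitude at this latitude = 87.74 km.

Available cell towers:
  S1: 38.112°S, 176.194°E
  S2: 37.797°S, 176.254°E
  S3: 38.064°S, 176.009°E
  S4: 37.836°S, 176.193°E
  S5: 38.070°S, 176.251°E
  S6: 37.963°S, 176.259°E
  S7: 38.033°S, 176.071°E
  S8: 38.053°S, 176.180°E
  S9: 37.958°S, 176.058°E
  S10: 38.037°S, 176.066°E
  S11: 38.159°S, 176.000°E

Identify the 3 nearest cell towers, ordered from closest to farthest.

Distances from 38.008°S, 176.150°E:
S1: √((-0.104·111.32)² + (0.044·87.74)²) = √(134.03341 + 14.90392) = 12.204 km
S2: √((0.211·111.32)² + (0.104·87.74)²) = √(551.71057 + 83.26490) = 25.199 km
S3: √((-0.056·111.32)² + (-0.141·87.74)²) = √(38.86176 + 153.05005) = 13.853 km
S4: √((0.172·111.32)² + (0.043·87.74)²) = √(366.60914 + 14.23417) = 19.515 km
S5: √((-0.062·111.32)² + (0.101·87.74)²) = √(47.63540 + 78.53044) = 11.232 km
S6: √((0.045·111.32)² + (0.109·87.74)²) = √(25.09409 + 91.46359) = 10.796 km
S7: √((-0.025·111.32)² + (-0.079·87.74)²) = √(7.74509 + 48.04514) = 7.469 km
S8: √((-0.045·111.32)² + (0.030·87.74)²) = √(25.09409 + 6.92848) = 5.659 km
S9: √((0.050·111.32)² + (-0.092·87.74)²) = √(30.98036 + 65.15848) = 9.805 km
S10: √((-0.029·111.32)² + (-0.084·87.74)²) = √(10.42179 + 54.31926) = 8.046 km
S11: √((-0.151·111.32)² + (-0.150·87.74)²) = √(282.55324 + 173.21192) = 21.349 km
Sorted: S8 (5.659 km) < S7 (7.469 km) < S10 (8.046 km) < S9 (9.805 km) < S6 (10.796 km) < …

S8, S7, S10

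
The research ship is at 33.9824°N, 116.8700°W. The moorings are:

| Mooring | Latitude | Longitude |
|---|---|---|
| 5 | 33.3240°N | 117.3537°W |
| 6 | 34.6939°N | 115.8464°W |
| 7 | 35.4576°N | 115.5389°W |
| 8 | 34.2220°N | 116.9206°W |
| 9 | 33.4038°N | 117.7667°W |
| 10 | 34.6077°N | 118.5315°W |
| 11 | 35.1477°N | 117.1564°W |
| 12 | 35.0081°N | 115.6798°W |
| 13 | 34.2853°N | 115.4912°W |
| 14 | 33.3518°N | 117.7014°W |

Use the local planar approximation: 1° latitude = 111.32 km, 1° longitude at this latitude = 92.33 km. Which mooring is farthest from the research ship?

Distances from 33.9824°N, 116.8700°W:
5: √((-0.6584·111.32)² + (-0.4837·92.33)²) = √(5371.876749 + 1994.517476) = 85.8277 km
6: √((0.7115·111.32)² + (1.0236·92.33)²) = √(6273.302129 + 8931.948813) = 123.3096 km
7: √((1.4752·111.32)² + (1.3311·92.33)²) = √(26967.966669 + 15104.523806) = 205.1158 km
8: √((0.2396·111.32)² + (-0.0506·92.33)²) = √(711.410094 + 21.826631) = 27.0783 km
9: √((-0.5786·111.32)² + (-0.8967·92.33)²) = √(4148.616153 + 6854.566761) = 104.8961 km
10: √((0.6253·111.32)² + (-1.6615·92.33)²) = √(4845.328794 + 23533.491346) = 168.4601 km
11: √((1.1653·111.32)² + (-0.2864·92.33)²) = √(16827.588692 + 699.248750) = 132.3890 km
12: √((1.0257·111.32)² + (1.1902·92.33)²) = √(13037.283405 + 12076.068365) = 158.4719 km
13: √((0.3029·111.32)² + (1.3788·92.33)²) = √(1136.959362 + 16206.462200) = 131.6944 km
14: √((-0.6306·111.32)² + (-0.8314·92.33)²) = √(4927.814239 + 5892.583040) = 104.0211 km
Maximum: 7 at 205.1158 km.

7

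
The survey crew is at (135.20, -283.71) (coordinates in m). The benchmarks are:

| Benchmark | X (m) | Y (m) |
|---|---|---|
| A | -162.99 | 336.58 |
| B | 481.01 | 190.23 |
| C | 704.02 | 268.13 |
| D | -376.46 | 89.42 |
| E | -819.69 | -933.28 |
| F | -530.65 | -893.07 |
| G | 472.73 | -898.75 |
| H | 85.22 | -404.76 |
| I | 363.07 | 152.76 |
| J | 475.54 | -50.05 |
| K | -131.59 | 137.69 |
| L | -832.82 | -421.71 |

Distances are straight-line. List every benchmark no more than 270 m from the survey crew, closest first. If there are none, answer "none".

Distances from (135.20, -283.71):
A: √((-298.19)² + (620.29)²) = √(88917.2761 + 384759.6841) = 688.24 m
B: √((345.81)² + (473.94)²) = √(119584.5561 + 224619.1236) = 586.69 m
C: √((568.82)² + (551.84)²) = √(323556.1924 + 304527.3856) = 792.52 m
D: √((-511.66)² + (373.13)²) = √(261795.9556 + 139225.9969) = 633.26 m
E: √((-954.89)² + (-649.57)²) = √(911814.9121 + 421941.1849) = 1154.88 m
F: √((-665.85)² + (-609.36)²) = √(443356.2225 + 371319.6096) = 902.59 m
G: √((337.53)² + (-615.04)²) = √(113926.5009 + 378274.2016) = 701.57 m
H: √((-49.98)² + (-121.05)²) = √(2498.0004 + 14653.1025) = 130.96 m
I: √((227.87)² + (436.47)²) = √(51924.7369 + 190506.0609) = 492.37 m
J: √((340.34)² + (233.66)²) = √(115831.3156 + 54596.9956) = 412.83 m
K: √((-266.79)² + (421.40)²) = √(71176.9041 + 177577.9600) = 498.75 m
L: √((-968.02)² + (-138.00)²) = √(937062.7204 + 19044.0000) = 977.81 m
Threshold 270 m: H (130.96 m) is within range.

H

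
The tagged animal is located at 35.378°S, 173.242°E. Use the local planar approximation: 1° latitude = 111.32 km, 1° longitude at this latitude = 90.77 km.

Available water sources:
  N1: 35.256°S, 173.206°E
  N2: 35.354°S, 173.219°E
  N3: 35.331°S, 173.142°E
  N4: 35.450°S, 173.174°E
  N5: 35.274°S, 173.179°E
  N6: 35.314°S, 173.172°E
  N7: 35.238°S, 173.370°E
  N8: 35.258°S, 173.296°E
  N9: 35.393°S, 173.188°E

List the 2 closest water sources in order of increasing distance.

N2, N9

Distances from 35.378°S, 173.242°E:
N1: 13.969 km
N2: 3.391 km
N3: 10.477 km
N4: 10.116 km
N5: 12.913 km
N6: 9.546 km
N7: 19.439 km
N8: 14.229 km
N9: 5.178 km
Sorted: N2 (3.391 km) < N9 (5.178 km) < N6 (9.546 km) < N4 (10.116 km) < …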